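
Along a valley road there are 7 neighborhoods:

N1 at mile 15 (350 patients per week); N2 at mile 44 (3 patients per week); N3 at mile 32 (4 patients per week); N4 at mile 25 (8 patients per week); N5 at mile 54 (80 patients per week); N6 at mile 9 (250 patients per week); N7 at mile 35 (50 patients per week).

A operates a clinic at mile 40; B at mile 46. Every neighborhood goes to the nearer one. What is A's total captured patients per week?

The indifferent point is the midpoint (40+46)/2 = 43; neighborhoods left of it (closer to A at 40) go to A, those right go to B.
  N6 at 9 (w=250) → A
  N1 at 15 (w=350) → A
  N4 at 25 (w=8) → A
  N3 at 32 (w=4) → A
  N7 at 35 (w=50) → A
  N2 at 44 (w=3) → B
  N5 at 54 (w=80) → B
A captures 662; B captures 83.

662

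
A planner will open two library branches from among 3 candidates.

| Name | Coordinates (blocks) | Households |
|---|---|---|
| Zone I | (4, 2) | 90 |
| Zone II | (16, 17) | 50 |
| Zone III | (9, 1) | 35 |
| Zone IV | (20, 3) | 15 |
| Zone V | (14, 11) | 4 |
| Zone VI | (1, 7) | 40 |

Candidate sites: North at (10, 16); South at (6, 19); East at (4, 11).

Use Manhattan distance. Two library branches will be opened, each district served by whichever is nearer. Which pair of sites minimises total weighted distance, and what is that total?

Evaluate every pair (each demand assigned to the nearer of the two):
  {North, East}: total = 2346
  {South, East}: total = 2615
  {North, South}: total = 3681
Best pair: {North, East} with total 2346.

{North, East}, total 2346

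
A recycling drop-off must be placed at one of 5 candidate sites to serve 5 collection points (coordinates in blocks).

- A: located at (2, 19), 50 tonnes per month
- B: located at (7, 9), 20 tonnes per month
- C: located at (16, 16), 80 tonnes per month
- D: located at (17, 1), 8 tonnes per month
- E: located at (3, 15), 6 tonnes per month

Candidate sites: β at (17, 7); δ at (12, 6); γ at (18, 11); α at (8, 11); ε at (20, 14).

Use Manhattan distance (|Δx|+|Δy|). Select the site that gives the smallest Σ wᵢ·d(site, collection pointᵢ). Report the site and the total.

α, total 2006 blocks

Total weighted distance at each candidate:
  β (17, 7): total = 2570
  δ (12, 6): total = 2618
  γ (18, 11): total = 2222
  α (8, 11): total = 2006
  ε (20, 14): total = 2226
Minimum is at α with total 2006 blocks.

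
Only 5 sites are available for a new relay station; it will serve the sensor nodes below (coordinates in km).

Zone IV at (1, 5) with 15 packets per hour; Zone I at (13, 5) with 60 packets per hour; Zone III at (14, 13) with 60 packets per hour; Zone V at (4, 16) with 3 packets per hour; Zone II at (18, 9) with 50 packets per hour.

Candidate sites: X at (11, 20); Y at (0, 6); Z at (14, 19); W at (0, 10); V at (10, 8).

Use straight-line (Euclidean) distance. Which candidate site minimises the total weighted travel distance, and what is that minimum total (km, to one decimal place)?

Total weighted distance at each candidate:
  X (11, 20): total = 2311.4
  Y (0, 6): total = 2687.4
  Z (14, 19): total = 2058.6
  W (0, 10): total = 2694.3
  V (10, 8): total = 1214.2
Minimum is at V with total 1214.2 km.

V, total 1214.2 km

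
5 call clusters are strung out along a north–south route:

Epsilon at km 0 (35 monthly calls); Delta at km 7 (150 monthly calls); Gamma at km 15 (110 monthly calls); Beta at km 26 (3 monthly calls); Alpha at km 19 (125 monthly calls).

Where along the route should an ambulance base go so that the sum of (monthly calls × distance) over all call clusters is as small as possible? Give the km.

x = 15

For a sum of weighted absolute distances on a line, the optimum is the weighted median (not the mean). Total weight W = 423; half-weight = 211.5.
Sort by position and accumulate weight:
  km 0 (Epsilon, w=35) → cum 35
  km 7 (Delta, w=150) → cum 185
  km 15 (Gamma, w=110) → cum 295  ≥ 211.5 → median here
  km 19 (Alpha, w=125) → cum 420
  km 26 (Beta, w=3) → cum 423
Optimal location: km 15.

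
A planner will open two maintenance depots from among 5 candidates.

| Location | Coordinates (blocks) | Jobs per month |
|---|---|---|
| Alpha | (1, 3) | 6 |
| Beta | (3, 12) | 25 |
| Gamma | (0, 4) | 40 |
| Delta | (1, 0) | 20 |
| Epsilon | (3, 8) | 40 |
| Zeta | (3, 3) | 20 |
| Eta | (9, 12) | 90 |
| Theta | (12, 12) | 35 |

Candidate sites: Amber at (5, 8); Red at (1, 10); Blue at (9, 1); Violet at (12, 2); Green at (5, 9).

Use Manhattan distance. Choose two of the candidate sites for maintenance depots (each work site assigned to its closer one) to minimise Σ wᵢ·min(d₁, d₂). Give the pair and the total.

Evaluate every pair (each demand assigned to the nearer of the two):
  {Red, Green}: total = 1882
  {Amber, Red}: total = 1947
  {Amber, Green}: total = 1979
  {Blue, Green}: total = 2025
  {Amber, Blue}: total = 2069
  {Amber, Violet}: total = 2094
  {Violet, Green}: total = 2105
  {Red, Violet}: total = 2212
  {Red, Blue}: total = 2277
  {Blue, Violet}: total = 3165
Best pair: {Red, Green} with total 1882.

{Red, Green}, total 1882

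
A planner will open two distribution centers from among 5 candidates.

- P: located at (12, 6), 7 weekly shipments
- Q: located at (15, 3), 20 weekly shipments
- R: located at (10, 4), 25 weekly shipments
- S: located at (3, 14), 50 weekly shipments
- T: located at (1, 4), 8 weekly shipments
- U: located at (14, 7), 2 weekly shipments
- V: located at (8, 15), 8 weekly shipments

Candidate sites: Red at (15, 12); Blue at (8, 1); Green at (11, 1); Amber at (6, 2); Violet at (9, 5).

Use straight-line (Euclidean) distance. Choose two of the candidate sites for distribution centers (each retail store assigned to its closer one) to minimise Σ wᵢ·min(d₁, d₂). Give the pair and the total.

Evaluate every pair (each demand assigned to the nearer of the two):
  {Green, Violet}: total = 843.4
  {Amber, Violet}: total = 859.1
  {Red, Violet}: total = 860.4
  {Blue, Violet}: total = 876.9
  {Red, Green}: total = 967.1
  {Green, Amber}: total = 984.4
  {Red, Blue}: total = 1020.9
  {Red, Amber}: total = 1061.2
  {Blue, Amber}: total = 1064.3
  {Blue, Green}: total = 1087.0
Best pair: {Green, Violet} with total 843.4.

{Green, Violet}, total 843.4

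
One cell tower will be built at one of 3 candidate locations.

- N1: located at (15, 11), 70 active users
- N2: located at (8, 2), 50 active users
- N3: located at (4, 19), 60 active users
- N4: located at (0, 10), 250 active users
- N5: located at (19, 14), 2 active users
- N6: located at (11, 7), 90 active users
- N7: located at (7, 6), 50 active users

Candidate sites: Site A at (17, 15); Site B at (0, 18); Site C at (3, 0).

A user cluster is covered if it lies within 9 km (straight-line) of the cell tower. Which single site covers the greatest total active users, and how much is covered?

Coverage radius r = 9 km; a point is covered iff (Δx)²+(Δy)² ≤ 9² = 81.
  Site A (17, 15): covers {N1, N5} → 72
  Site B (0, 18): covers {N3, N4} → 310
  Site C (3, 0): covers {N2, N7} → 100
Maximum coverage at Site B: 310 active users.

Site B, covering 310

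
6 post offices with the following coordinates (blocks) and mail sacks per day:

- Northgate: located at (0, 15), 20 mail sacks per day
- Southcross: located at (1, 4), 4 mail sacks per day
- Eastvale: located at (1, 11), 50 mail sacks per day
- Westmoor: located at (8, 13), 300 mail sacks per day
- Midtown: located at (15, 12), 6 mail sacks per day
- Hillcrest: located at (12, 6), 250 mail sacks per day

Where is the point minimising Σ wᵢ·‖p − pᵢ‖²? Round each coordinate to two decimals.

(8.80, 10.06)

The minimiser of Σwᵢ‖p−pᵢ‖² is the weighted centroid p* = (Σwᵢpᵢ)/(Σwᵢ).
Σwᵢ = 630.
Σwᵢxᵢ = 20·0 + 4·1 + 50·1 + 300·8 + 6·15 + 250·12 = 5544.
Σwᵢyᵢ = 20·15 + 4·4 + 50·11 + 300·13 + 6·12 + 250·6 = 6338.
x* = 5544/630 = 8.80, y* = 6338/630 = 10.06.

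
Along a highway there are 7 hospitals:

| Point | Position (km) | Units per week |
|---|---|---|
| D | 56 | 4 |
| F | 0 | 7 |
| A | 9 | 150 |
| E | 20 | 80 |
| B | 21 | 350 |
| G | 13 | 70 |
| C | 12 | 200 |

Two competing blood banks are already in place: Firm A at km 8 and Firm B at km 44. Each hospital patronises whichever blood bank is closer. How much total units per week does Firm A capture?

857

The indifferent point is the midpoint (8+44)/2 = 26; hospitals left of it (closer to Firm A at 8) go to Firm A, those right go to Firm B.
  F at 0 (w=7) → Firm A
  A at 9 (w=150) → Firm A
  C at 12 (w=200) → Firm A
  G at 13 (w=70) → Firm A
  E at 20 (w=80) → Firm A
  B at 21 (w=350) → Firm A
  D at 56 (w=4) → Firm B
Firm A captures 857; Firm B captures 4.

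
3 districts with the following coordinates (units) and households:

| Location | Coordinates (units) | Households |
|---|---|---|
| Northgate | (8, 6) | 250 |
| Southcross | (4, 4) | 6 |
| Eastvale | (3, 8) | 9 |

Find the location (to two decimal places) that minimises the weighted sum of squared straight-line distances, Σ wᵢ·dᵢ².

(7.74, 6.02)

The minimiser of Σwᵢ‖p−pᵢ‖² is the weighted centroid p* = (Σwᵢpᵢ)/(Σwᵢ).
Σwᵢ = 265.
Σwᵢxᵢ = 250·8 + 6·4 + 9·3 = 2051.
Σwᵢyᵢ = 250·6 + 6·4 + 9·8 = 1596.
x* = 2051/265 = 7.74, y* = 1596/265 = 6.02.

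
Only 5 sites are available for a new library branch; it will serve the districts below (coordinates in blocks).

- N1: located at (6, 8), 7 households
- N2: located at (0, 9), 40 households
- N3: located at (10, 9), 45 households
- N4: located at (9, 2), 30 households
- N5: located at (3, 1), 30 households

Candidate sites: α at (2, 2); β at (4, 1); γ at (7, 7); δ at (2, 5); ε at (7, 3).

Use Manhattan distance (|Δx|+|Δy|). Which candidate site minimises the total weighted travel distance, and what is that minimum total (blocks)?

γ, total 1109 blocks

Total weighted distance at each candidate:
  α (2, 2): total = 1375
  β (4, 1): total = 1383
  γ (7, 7): total = 1109
  δ (2, 5): total = 1279
  ε (7, 3): total = 1237
Minimum is at γ with total 1109 blocks.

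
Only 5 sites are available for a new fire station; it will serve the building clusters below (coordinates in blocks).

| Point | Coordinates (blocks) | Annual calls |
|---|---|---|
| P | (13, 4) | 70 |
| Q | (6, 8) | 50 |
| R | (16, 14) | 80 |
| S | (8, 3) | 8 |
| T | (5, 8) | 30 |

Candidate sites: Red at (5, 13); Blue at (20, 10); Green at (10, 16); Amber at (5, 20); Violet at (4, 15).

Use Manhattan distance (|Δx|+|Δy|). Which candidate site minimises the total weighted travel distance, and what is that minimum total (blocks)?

Total weighted distance at each candidate:
  Red (5, 13): total = 2704
  Blue (20, 10): total = 3012
  Green (10, 16): total = 2800
  Amber (5, 20): total = 4210
  Violet (4, 15): total = 3258
Minimum is at Red with total 2704 blocks.

Red, total 2704 blocks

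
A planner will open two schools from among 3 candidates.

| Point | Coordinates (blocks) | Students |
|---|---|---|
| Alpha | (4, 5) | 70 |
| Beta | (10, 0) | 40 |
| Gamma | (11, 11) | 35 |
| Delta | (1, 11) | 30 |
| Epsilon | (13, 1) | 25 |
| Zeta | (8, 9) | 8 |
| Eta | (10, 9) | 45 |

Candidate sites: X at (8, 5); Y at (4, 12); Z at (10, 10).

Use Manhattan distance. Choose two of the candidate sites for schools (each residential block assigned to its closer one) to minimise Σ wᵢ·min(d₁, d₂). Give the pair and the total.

Evaluate every pair (each demand assigned to the nearer of the two):
  {X, Z}: total = 1224
  {Y, Z}: total = 1449
  {X, Y}: total = 1487
Best pair: {X, Z} with total 1224.

{X, Z}, total 1224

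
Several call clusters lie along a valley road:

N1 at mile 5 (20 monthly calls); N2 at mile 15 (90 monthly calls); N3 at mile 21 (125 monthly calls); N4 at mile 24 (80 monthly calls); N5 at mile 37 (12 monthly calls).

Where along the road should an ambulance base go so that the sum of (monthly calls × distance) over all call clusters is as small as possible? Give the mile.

For a sum of weighted absolute distances on a line, the optimum is the weighted median (not the mean). Total weight W = 327; half-weight = 163.5.
Sort by position and accumulate weight:
  mile 5 (N1, w=20) → cum 20
  mile 15 (N2, w=90) → cum 110
  mile 21 (N3, w=125) → cum 235  ≥ 163.5 → median here
  mile 24 (N4, w=80) → cum 315
  mile 37 (N5, w=12) → cum 327
Optimal location: mile 21.

x = 21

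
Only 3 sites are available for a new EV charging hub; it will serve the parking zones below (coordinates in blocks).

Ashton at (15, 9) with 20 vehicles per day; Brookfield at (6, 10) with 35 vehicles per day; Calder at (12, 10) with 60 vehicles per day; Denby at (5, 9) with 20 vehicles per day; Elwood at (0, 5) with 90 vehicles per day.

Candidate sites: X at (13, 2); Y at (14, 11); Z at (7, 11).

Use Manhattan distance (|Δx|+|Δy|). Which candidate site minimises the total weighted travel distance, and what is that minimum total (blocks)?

Total weighted distance at each candidate:
  X (13, 2): total = 2985
  Y (14, 11): total = 2575
  Z (7, 11): total = 1880
Minimum is at Z with total 1880 blocks.

Z, total 1880 blocks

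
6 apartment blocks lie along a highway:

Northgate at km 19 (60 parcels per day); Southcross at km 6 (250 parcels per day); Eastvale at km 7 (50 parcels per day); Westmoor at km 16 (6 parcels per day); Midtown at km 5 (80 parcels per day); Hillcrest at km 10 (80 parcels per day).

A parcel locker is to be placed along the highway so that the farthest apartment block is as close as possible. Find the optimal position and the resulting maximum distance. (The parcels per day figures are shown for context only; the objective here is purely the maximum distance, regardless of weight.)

location 12, max distance 7

The 1-center on a line is the midpoint of the two extreme points: leftmost at 5, rightmost at 19.
Optimal location = (5 + 19)/2 = 12; maximum distance = (19 − 5)/2 = 7.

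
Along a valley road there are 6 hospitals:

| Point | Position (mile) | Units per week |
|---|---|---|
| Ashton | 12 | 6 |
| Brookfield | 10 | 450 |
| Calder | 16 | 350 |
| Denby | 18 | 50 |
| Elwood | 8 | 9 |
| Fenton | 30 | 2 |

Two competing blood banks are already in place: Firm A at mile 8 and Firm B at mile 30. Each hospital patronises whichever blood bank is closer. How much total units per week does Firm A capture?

The indifferent point is the midpoint (8+30)/2 = 19; hospitals left of it (closer to Firm A at 8) go to Firm A, those right go to Firm B.
  Elwood at 8 (w=9) → Firm A
  Brookfield at 10 (w=450) → Firm A
  Ashton at 12 (w=6) → Firm A
  Calder at 16 (w=350) → Firm A
  Denby at 18 (w=50) → Firm A
  Fenton at 30 (w=2) → Firm B
Firm A captures 865; Firm B captures 2.

865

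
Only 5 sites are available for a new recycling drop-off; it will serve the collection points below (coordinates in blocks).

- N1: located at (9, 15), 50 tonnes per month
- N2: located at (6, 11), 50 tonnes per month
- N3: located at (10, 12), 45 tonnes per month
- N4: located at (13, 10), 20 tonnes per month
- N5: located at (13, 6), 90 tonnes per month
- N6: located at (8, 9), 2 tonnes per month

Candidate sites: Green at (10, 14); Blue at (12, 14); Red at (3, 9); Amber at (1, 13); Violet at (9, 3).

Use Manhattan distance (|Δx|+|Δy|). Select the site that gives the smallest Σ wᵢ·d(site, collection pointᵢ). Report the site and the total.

Total weighted distance at each candidate:
  Green (10, 14): total = 1684
  Blue (12, 14): total = 1758
  Red (3, 9): total = 2700
  Amber (1, 13): total = 3332
  Violet (9, 3): total = 2464
Minimum is at Green with total 1684 blocks.

Green, total 1684 blocks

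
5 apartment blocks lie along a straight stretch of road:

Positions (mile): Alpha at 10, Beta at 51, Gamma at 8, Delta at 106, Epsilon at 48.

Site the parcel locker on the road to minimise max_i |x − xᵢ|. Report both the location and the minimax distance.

location 57, max distance 49

The 1-center on a line is the midpoint of the two extreme points: leftmost at 8, rightmost at 106.
Optimal location = (8 + 106)/2 = 57; maximum distance = (106 − 8)/2 = 49.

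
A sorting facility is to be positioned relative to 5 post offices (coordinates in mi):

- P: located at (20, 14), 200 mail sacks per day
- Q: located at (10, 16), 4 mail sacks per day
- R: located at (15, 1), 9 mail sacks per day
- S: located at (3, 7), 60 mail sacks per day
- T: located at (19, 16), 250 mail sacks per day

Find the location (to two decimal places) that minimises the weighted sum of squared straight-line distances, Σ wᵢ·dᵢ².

(17.41, 13.94)

The minimiser of Σwᵢ‖p−pᵢ‖² is the weighted centroid p* = (Σwᵢpᵢ)/(Σwᵢ).
Σwᵢ = 523.
Σwᵢxᵢ = 200·20 + 4·10 + 9·15 + 60·3 + 250·19 = 9105.
Σwᵢyᵢ = 200·14 + 4·16 + 9·1 + 60·7 + 250·16 = 7293.
x* = 9105/523 = 17.41, y* = 7293/523 = 13.94.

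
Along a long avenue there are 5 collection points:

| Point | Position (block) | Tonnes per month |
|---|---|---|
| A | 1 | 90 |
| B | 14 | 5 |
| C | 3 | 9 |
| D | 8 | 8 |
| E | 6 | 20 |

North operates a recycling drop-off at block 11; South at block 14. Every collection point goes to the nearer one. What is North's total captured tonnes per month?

The indifferent point is the midpoint (11+14)/2 = 12.5; collection points left of it (closer to North at 11) go to North, those right go to South.
  A at 1 (w=90) → North
  C at 3 (w=9) → North
  E at 6 (w=20) → North
  D at 8 (w=8) → North
  B at 14 (w=5) → South
North captures 127; South captures 5.

127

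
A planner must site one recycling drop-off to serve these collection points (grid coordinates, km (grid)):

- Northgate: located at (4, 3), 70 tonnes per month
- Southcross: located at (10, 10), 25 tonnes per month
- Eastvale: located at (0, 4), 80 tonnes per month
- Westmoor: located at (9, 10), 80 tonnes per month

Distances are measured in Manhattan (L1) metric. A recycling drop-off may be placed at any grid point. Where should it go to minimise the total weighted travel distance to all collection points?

Manhattan distance separates: Σwᵢ(|x−xᵢ|+|y−yᵢ|) = Σwᵢ|x−xᵢ| + Σwᵢ|y−yᵢ|, so x and y are optimised independently as 1-D weighted medians.
Total weight W = 255; half = 127.5.
x-coordinate, sorted with cumulative weight:
  x=0 (Eastvale, w=80) cum 80
  x=4 (Northgate, w=70) cum 150  ← median
  x=9 (Westmoor, w=80) cum 230
  x=10 (Southcross, w=25) cum 255
⇒ x* = 4
y-coordinate, sorted with cumulative weight:
  y=3 (Northgate, w=70) cum 70
  y=4 (Eastvale, w=80) cum 150  ← median
  y=10 (Southcross, w=25) cum 175
  y=10 (Westmoor, w=80) cum 255
⇒ y* = 4

(4, 4)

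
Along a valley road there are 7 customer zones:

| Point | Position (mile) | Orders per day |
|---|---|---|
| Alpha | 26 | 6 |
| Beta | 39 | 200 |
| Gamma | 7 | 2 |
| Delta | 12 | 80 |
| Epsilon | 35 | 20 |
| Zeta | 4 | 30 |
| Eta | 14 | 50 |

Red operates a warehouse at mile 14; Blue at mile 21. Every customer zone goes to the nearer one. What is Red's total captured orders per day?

162

The indifferent point is the midpoint (14+21)/2 = 17.5; customer zones left of it (closer to Red at 14) go to Red, those right go to Blue.
  Zeta at 4 (w=30) → Red
  Gamma at 7 (w=2) → Red
  Delta at 12 (w=80) → Red
  Eta at 14 (w=50) → Red
  Alpha at 26 (w=6) → Blue
  Epsilon at 35 (w=20) → Blue
  Beta at 39 (w=200) → Blue
Red captures 162; Blue captures 226.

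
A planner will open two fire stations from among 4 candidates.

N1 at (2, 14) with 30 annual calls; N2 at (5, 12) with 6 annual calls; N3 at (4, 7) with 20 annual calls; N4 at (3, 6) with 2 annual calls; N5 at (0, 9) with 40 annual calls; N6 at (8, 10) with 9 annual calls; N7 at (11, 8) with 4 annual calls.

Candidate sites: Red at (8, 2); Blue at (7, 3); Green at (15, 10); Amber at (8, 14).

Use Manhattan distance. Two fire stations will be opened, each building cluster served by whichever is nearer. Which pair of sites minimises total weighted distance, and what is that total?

Evaluate every pair (each demand assigned to the nearer of the two):
  {Blue, Amber}: total = 956
  {Red, Amber}: total = 1000
  {Green, Amber}: total = 1036
  {Blue, Green}: total = 1307
  {Red, Blue}: total = 1328
  {Red, Green}: total = 1467
Best pair: {Blue, Amber} with total 956.

{Blue, Amber}, total 956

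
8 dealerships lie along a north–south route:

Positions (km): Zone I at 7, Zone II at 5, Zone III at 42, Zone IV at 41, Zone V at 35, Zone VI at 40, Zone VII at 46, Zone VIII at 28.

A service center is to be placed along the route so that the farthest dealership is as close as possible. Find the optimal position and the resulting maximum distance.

The 1-center on a line is the midpoint of the two extreme points: leftmost at 5, rightmost at 46.
Optimal location = (5 + 46)/2 = 25.5; maximum distance = (46 − 5)/2 = 20.5.

location 25.5, max distance 20.5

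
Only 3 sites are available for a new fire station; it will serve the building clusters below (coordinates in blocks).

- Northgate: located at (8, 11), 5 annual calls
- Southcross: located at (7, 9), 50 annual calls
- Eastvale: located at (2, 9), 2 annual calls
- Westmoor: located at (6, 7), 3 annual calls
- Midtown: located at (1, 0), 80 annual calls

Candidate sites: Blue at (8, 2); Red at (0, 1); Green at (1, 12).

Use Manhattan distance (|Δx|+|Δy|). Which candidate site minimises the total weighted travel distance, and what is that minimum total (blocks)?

Red, total 1056 blocks

Total weighted distance at each candidate:
  Blue (8, 2): total = 1212
  Red (0, 1): total = 1056
  Green (1, 12): total = 1488
Minimum is at Red with total 1056 blocks.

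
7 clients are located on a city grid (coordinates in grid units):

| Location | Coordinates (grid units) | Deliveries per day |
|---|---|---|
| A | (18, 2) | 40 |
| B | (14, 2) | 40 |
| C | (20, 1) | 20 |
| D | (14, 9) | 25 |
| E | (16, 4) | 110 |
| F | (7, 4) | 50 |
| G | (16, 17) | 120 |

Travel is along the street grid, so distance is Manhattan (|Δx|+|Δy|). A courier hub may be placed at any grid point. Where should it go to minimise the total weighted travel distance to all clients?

(16, 4)

Manhattan distance separates: Σwᵢ(|x−xᵢ|+|y−yᵢ|) = Σwᵢ|x−xᵢ| + Σwᵢ|y−yᵢ|, so x and y are optimised independently as 1-D weighted medians.
Total weight W = 405; half = 202.5.
x-coordinate, sorted with cumulative weight:
  x=7 (F, w=50) cum 50
  x=14 (B, w=40) cum 90
  x=14 (D, w=25) cum 115
  x=16 (E, w=110) cum 225  ← median
  x=16 (G, w=120) cum 345
  x=18 (A, w=40) cum 385
  x=20 (C, w=20) cum 405
⇒ x* = 16
y-coordinate, sorted with cumulative weight:
  y=1 (C, w=20) cum 20
  y=2 (A, w=40) cum 60
  y=2 (B, w=40) cum 100
  y=4 (E, w=110) cum 210  ← median
  y=4 (F, w=50) cum 260
  y=9 (D, w=25) cum 285
  y=17 (G, w=120) cum 405
⇒ y* = 4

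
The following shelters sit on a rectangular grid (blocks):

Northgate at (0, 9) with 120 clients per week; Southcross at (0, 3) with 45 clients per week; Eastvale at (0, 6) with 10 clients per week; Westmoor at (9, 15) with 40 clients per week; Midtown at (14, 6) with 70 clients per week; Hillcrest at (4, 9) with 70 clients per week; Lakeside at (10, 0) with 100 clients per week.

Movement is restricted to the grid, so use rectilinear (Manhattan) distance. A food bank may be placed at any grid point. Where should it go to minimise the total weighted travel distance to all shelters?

(4, 9)

Manhattan distance separates: Σwᵢ(|x−xᵢ|+|y−yᵢ|) = Σwᵢ|x−xᵢ| + Σwᵢ|y−yᵢ|, so x and y are optimised independently as 1-D weighted medians.
Total weight W = 455; half = 227.5.
x-coordinate, sorted with cumulative weight:
  x=0 (Northgate, w=120) cum 120
  x=0 (Southcross, w=45) cum 165
  x=0 (Eastvale, w=10) cum 175
  x=4 (Hillcrest, w=70) cum 245  ← median
  x=9 (Westmoor, w=40) cum 285
  x=10 (Lakeside, w=100) cum 385
  x=14 (Midtown, w=70) cum 455
⇒ x* = 4
y-coordinate, sorted with cumulative weight:
  y=0 (Lakeside, w=100) cum 100
  y=3 (Southcross, w=45) cum 145
  y=6 (Eastvale, w=10) cum 155
  y=6 (Midtown, w=70) cum 225
  y=9 (Northgate, w=120) cum 345  ← median
  y=9 (Hillcrest, w=70) cum 415
  y=15 (Westmoor, w=40) cum 455
⇒ y* = 9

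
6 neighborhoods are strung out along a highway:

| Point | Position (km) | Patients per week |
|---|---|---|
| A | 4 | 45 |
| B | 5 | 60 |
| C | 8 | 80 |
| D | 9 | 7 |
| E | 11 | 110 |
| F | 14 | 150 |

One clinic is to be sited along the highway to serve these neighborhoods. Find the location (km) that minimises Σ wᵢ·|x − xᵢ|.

x = 11

For a sum of weighted absolute distances on a line, the optimum is the weighted median (not the mean). Total weight W = 452; half-weight = 226.
Sort by position and accumulate weight:
  km 4 (A, w=45) → cum 45
  km 5 (B, w=60) → cum 105
  km 8 (C, w=80) → cum 185
  km 9 (D, w=7) → cum 192
  km 11 (E, w=110) → cum 302  ≥ 226 → median here
  km 14 (F, w=150) → cum 452
Optimal location: km 11.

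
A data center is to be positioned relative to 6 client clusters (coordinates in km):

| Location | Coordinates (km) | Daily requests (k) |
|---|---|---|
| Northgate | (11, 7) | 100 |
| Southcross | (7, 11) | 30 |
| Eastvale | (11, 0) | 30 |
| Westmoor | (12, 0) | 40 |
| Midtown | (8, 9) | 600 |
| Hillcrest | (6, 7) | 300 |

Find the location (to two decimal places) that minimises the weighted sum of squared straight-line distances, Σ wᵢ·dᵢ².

(7.93, 7.75)

The minimiser of Σwᵢ‖p−pᵢ‖² is the weighted centroid p* = (Σwᵢpᵢ)/(Σwᵢ).
Σwᵢ = 1100.
Σwᵢxᵢ = 100·11 + 30·7 + 30·11 + 40·12 + 600·8 + 300·6 = 8720.
Σwᵢyᵢ = 100·7 + 30·11 + 30·0 + 40·0 + 600·9 + 300·7 = 8530.
x* = 8720/1100 = 7.93, y* = 8530/1100 = 7.75.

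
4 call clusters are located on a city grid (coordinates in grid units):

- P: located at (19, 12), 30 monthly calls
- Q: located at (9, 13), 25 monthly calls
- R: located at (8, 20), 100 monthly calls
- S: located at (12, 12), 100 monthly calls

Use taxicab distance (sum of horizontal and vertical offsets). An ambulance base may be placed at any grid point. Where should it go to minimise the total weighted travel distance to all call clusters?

Manhattan distance separates: Σwᵢ(|x−xᵢ|+|y−yᵢ|) = Σwᵢ|x−xᵢ| + Σwᵢ|y−yᵢ|, so x and y are optimised independently as 1-D weighted medians.
Total weight W = 255; half = 127.5.
x-coordinate, sorted with cumulative weight:
  x=8 (R, w=100) cum 100
  x=9 (Q, w=25) cum 125
  x=12 (S, w=100) cum 225  ← median
  x=19 (P, w=30) cum 255
⇒ x* = 12
y-coordinate, sorted with cumulative weight:
  y=12 (P, w=30) cum 30
  y=12 (S, w=100) cum 130  ← median
  y=13 (Q, w=25) cum 155
  y=20 (R, w=100) cum 255
⇒ y* = 12

(12, 12)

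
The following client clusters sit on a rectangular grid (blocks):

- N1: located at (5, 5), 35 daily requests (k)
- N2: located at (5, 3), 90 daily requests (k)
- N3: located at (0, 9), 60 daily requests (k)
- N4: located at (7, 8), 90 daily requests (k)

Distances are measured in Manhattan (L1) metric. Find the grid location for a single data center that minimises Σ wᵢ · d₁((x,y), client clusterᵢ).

(5, 8)

Manhattan distance separates: Σwᵢ(|x−xᵢ|+|y−yᵢ|) = Σwᵢ|x−xᵢ| + Σwᵢ|y−yᵢ|, so x and y are optimised independently as 1-D weighted medians.
Total weight W = 275; half = 137.5.
x-coordinate, sorted with cumulative weight:
  x=0 (N3, w=60) cum 60
  x=5 (N1, w=35) cum 95
  x=5 (N2, w=90) cum 185  ← median
  x=7 (N4, w=90) cum 275
⇒ x* = 5
y-coordinate, sorted with cumulative weight:
  y=3 (N2, w=90) cum 90
  y=5 (N1, w=35) cum 125
  y=8 (N4, w=90) cum 215  ← median
  y=9 (N3, w=60) cum 275
⇒ y* = 8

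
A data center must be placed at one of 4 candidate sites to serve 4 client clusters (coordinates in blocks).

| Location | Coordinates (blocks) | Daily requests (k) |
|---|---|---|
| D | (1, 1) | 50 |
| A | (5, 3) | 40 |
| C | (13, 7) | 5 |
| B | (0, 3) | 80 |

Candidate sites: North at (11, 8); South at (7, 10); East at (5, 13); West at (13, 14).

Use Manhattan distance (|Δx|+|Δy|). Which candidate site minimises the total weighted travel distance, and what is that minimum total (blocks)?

South, total 2275 blocks

Total weighted distance at each candidate:
  North (11, 8): total = 2585
  South (7, 10): total = 2275
  East (5, 13): total = 2470
  West (13, 14): total = 3965
Minimum is at South with total 2275 blocks.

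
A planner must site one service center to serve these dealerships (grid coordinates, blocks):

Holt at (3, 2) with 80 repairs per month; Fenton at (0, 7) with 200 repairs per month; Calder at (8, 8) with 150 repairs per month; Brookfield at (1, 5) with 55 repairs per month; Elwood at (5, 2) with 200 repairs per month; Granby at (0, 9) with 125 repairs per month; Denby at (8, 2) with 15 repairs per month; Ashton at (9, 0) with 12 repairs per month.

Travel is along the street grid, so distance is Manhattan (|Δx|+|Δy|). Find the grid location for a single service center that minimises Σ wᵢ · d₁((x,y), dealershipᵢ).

(3, 7)

Manhattan distance separates: Σwᵢ(|x−xᵢ|+|y−yᵢ|) = Σwᵢ|x−xᵢ| + Σwᵢ|y−yᵢ|, so x and y are optimised independently as 1-D weighted medians.
Total weight W = 837; half = 418.5.
x-coordinate, sorted with cumulative weight:
  x=0 (Fenton, w=200) cum 200
  x=0 (Granby, w=125) cum 325
  x=1 (Brookfield, w=55) cum 380
  x=3 (Holt, w=80) cum 460  ← median
  x=5 (Elwood, w=200) cum 660
  x=8 (Calder, w=150) cum 810
  x=8 (Denby, w=15) cum 825
  x=9 (Ashton, w=12) cum 837
⇒ x* = 3
y-coordinate, sorted with cumulative weight:
  y=0 (Ashton, w=12) cum 12
  y=2 (Holt, w=80) cum 92
  y=2 (Elwood, w=200) cum 292
  y=2 (Denby, w=15) cum 307
  y=5 (Brookfield, w=55) cum 362
  y=7 (Fenton, w=200) cum 562  ← median
  y=8 (Calder, w=150) cum 712
  y=9 (Granby, w=125) cum 837
⇒ y* = 7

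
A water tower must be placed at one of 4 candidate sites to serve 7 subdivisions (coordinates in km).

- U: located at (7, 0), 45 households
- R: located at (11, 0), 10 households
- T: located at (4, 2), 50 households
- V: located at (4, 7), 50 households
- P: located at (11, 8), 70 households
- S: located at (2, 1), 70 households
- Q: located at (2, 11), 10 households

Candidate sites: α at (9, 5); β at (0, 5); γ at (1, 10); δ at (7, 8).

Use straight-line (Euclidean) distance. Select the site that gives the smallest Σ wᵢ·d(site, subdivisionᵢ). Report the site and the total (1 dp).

α, total 1765.9 km

Total weighted distance at each candidate:
  α (9, 5): total = 1765.9
  β (0, 5): total = 2156.0
  γ (1, 10): total = 2667.4
  δ (7, 8): total = 1883.4
Minimum is at α with total 1765.9 km.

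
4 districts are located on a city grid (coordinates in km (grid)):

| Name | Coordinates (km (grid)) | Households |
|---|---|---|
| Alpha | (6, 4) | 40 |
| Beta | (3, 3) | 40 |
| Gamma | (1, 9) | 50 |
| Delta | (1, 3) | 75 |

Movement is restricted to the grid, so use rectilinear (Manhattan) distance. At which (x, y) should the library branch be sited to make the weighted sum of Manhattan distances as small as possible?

(1, 3)

Manhattan distance separates: Σwᵢ(|x−xᵢ|+|y−yᵢ|) = Σwᵢ|x−xᵢ| + Σwᵢ|y−yᵢ|, so x and y are optimised independently as 1-D weighted medians.
Total weight W = 205; half = 102.5.
x-coordinate, sorted with cumulative weight:
  x=1 (Gamma, w=50) cum 50
  x=1 (Delta, w=75) cum 125  ← median
  x=3 (Beta, w=40) cum 165
  x=6 (Alpha, w=40) cum 205
⇒ x* = 1
y-coordinate, sorted with cumulative weight:
  y=3 (Beta, w=40) cum 40
  y=3 (Delta, w=75) cum 115  ← median
  y=4 (Alpha, w=40) cum 155
  y=9 (Gamma, w=50) cum 205
⇒ y* = 3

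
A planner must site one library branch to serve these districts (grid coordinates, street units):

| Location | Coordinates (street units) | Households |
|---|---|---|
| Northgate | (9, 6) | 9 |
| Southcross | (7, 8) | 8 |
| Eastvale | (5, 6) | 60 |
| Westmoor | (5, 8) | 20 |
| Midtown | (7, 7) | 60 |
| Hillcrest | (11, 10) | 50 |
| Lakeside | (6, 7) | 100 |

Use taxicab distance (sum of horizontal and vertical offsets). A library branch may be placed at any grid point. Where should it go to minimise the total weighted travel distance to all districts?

Manhattan distance separates: Σwᵢ(|x−xᵢ|+|y−yᵢ|) = Σwᵢ|x−xᵢ| + Σwᵢ|y−yᵢ|, so x and y are optimised independently as 1-D weighted medians.
Total weight W = 307; half = 153.5.
x-coordinate, sorted with cumulative weight:
  x=5 (Eastvale, w=60) cum 60
  x=5 (Westmoor, w=20) cum 80
  x=6 (Lakeside, w=100) cum 180  ← median
  x=7 (Southcross, w=8) cum 188
  x=7 (Midtown, w=60) cum 248
  x=9 (Northgate, w=9) cum 257
  x=11 (Hillcrest, w=50) cum 307
⇒ x* = 6
y-coordinate, sorted with cumulative weight:
  y=6 (Northgate, w=9) cum 9
  y=6 (Eastvale, w=60) cum 69
  y=7 (Midtown, w=60) cum 129
  y=7 (Lakeside, w=100) cum 229  ← median
  y=8 (Southcross, w=8) cum 237
  y=8 (Westmoor, w=20) cum 257
  y=10 (Hillcrest, w=50) cum 307
⇒ y* = 7

(6, 7)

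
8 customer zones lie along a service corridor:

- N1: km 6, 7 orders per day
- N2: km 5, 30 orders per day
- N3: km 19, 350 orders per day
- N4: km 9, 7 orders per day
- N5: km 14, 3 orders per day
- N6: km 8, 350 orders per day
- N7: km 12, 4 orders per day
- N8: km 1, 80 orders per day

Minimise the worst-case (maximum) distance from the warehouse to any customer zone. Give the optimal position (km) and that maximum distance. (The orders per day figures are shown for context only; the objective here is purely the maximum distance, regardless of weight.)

The 1-center on a line is the midpoint of the two extreme points: leftmost at 1, rightmost at 19.
Optimal location = (1 + 19)/2 = 10; maximum distance = (19 − 1)/2 = 9.

location 10, max distance 9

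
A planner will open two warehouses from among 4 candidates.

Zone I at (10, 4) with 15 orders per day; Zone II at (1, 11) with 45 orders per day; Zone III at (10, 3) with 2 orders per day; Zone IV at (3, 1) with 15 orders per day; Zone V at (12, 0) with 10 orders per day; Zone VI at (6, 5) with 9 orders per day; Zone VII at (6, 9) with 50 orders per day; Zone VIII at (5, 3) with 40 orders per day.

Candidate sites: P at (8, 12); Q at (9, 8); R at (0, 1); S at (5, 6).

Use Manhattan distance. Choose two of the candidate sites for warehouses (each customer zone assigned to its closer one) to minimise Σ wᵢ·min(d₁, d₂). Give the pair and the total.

{R, S}, total 1039

Evaluate every pair (each demand assigned to the nearer of the two):
  {R, S}: total = 1039
  {Q, S}: total = 1045
  {P, S}: total = 1054
  {Q, R}: total = 1271
  {P, R}: total = 1318
  {P, Q}: total = 1366
Best pair: {R, S} with total 1039.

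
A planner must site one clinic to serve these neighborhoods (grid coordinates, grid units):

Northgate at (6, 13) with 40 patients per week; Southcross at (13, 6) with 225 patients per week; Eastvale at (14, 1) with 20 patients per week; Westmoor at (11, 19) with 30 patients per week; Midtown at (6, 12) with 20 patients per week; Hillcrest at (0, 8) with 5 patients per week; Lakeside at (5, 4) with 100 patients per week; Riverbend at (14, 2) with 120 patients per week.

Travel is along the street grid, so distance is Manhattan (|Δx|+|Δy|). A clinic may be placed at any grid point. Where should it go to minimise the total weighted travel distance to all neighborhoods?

(13, 6)

Manhattan distance separates: Σwᵢ(|x−xᵢ|+|y−yᵢ|) = Σwᵢ|x−xᵢ| + Σwᵢ|y−yᵢ|, so x and y are optimised independently as 1-D weighted medians.
Total weight W = 560; half = 280.
x-coordinate, sorted with cumulative weight:
  x=0 (Hillcrest, w=5) cum 5
  x=5 (Lakeside, w=100) cum 105
  x=6 (Northgate, w=40) cum 145
  x=6 (Midtown, w=20) cum 165
  x=11 (Westmoor, w=30) cum 195
  x=13 (Southcross, w=225) cum 420  ← median
  x=14 (Eastvale, w=20) cum 440
  x=14 (Riverbend, w=120) cum 560
⇒ x* = 13
y-coordinate, sorted with cumulative weight:
  y=1 (Eastvale, w=20) cum 20
  y=2 (Riverbend, w=120) cum 140
  y=4 (Lakeside, w=100) cum 240
  y=6 (Southcross, w=225) cum 465  ← median
  y=8 (Hillcrest, w=5) cum 470
  y=12 (Midtown, w=20) cum 490
  y=13 (Northgate, w=40) cum 530
  y=19 (Westmoor, w=30) cum 560
⇒ y* = 6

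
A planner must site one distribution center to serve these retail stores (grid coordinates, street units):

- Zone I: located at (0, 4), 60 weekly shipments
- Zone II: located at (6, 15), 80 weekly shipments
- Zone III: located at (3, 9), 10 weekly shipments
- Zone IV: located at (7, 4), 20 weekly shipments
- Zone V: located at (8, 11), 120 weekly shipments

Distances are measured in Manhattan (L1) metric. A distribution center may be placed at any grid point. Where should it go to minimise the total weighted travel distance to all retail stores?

(6, 11)

Manhattan distance separates: Σwᵢ(|x−xᵢ|+|y−yᵢ|) = Σwᵢ|x−xᵢ| + Σwᵢ|y−yᵢ|, so x and y are optimised independently as 1-D weighted medians.
Total weight W = 290; half = 145.
x-coordinate, sorted with cumulative weight:
  x=0 (Zone I, w=60) cum 60
  x=3 (Zone III, w=10) cum 70
  x=6 (Zone II, w=80) cum 150  ← median
  x=7 (Zone IV, w=20) cum 170
  x=8 (Zone V, w=120) cum 290
⇒ x* = 6
y-coordinate, sorted with cumulative weight:
  y=4 (Zone I, w=60) cum 60
  y=4 (Zone IV, w=20) cum 80
  y=9 (Zone III, w=10) cum 90
  y=11 (Zone V, w=120) cum 210  ← median
  y=15 (Zone II, w=80) cum 290
⇒ y* = 11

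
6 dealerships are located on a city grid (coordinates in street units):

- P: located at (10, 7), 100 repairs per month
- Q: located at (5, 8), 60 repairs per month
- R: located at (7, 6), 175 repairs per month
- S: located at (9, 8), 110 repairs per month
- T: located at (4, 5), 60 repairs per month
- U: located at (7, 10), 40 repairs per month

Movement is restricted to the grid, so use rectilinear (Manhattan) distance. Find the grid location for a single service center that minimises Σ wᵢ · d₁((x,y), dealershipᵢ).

(7, 7)

Manhattan distance separates: Σwᵢ(|x−xᵢ|+|y−yᵢ|) = Σwᵢ|x−xᵢ| + Σwᵢ|y−yᵢ|, so x and y are optimised independently as 1-D weighted medians.
Total weight W = 545; half = 272.5.
x-coordinate, sorted with cumulative weight:
  x=4 (T, w=60) cum 60
  x=5 (Q, w=60) cum 120
  x=7 (R, w=175) cum 295  ← median
  x=7 (U, w=40) cum 335
  x=9 (S, w=110) cum 445
  x=10 (P, w=100) cum 545
⇒ x* = 7
y-coordinate, sorted with cumulative weight:
  y=5 (T, w=60) cum 60
  y=6 (R, w=175) cum 235
  y=7 (P, w=100) cum 335  ← median
  y=8 (Q, w=60) cum 395
  y=8 (S, w=110) cum 505
  y=10 (U, w=40) cum 545
⇒ y* = 7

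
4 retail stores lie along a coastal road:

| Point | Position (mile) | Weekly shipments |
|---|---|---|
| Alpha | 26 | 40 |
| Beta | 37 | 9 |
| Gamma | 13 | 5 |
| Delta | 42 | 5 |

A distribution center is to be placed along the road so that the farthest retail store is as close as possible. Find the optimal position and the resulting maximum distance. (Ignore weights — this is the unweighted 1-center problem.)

location 27.5, max distance 14.5

The 1-center on a line is the midpoint of the two extreme points: leftmost at 13, rightmost at 42.
Optimal location = (13 + 42)/2 = 27.5; maximum distance = (42 − 13)/2 = 14.5.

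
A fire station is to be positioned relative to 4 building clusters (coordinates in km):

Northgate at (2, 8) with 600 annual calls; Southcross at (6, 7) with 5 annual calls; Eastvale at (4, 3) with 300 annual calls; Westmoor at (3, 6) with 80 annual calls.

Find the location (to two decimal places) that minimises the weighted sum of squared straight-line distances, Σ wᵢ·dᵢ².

(2.71, 6.31)

The minimiser of Σwᵢ‖p−pᵢ‖² is the weighted centroid p* = (Σwᵢpᵢ)/(Σwᵢ).
Σwᵢ = 985.
Σwᵢxᵢ = 600·2 + 5·6 + 300·4 + 80·3 = 2670.
Σwᵢyᵢ = 600·8 + 5·7 + 300·3 + 80·6 = 6215.
x* = 2670/985 = 2.71, y* = 6215/985 = 6.31.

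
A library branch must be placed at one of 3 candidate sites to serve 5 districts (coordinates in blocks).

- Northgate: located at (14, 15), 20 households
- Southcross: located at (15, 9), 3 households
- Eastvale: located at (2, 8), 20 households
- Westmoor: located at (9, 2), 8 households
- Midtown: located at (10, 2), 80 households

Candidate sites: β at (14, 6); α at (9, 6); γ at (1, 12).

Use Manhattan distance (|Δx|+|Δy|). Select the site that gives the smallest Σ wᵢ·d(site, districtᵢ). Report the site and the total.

α, total 919 blocks

Total weighted distance at each candidate:
  β (14, 6): total = 1184
  α (9, 6): total = 919
  γ (1, 12): total = 2135
Minimum is at α with total 919 blocks.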